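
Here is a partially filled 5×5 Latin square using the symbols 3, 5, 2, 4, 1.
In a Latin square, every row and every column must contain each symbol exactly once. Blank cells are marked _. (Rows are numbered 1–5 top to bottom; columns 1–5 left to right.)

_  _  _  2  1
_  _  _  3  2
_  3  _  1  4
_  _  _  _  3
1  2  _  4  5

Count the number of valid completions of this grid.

3

Row 1, column 1: eliminating its row and column leaves {3, 5, 4}.
Row 1, column 2: eliminating its row and column leaves {5, 4}.
Row 1, column 3: eliminating its row and column leaves {3, 5, 4}.
Row 2, column 1: eliminating its row and column leaves {5, 4}.
Row 2, column 2: eliminating its row and column leaves {5, 4, 1}.
Row 2, column 3: eliminating its row and column leaves {5, 4, 1}.
Row 3, column 1: eliminating its row and column leaves {5, 2}.
Row 3, column 3: eliminating its row and column leaves {5, 2}.
Row 4, column 1: eliminating its row and column leaves {5, 2, 4}.
Row 4, column 2: eliminating its row and column leaves {5, 4, 1}.
Row 4, column 3: eliminating its row and column leaves {5, 2, 4, 1}.
Row 4, column 4: eliminating its row and column leaves {5}.
Row 5, column 3: eliminating its row and column leaves {3}.
Enumerating the assignments across these blanks that avoid any row or column repeat gives 3 completions.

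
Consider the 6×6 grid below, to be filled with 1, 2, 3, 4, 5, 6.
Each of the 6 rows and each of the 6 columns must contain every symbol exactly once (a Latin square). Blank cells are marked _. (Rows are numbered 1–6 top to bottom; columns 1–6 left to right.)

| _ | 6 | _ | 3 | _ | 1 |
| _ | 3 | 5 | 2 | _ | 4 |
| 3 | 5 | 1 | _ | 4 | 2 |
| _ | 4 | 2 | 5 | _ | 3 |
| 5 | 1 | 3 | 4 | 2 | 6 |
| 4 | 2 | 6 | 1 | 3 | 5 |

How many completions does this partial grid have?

2

Row 1, column 1: eliminating its row and column leaves {2}.
Row 1, column 3: eliminating its row and column leaves {4}.
Row 1, column 5: eliminating its row and column leaves {5}.
Row 2, column 1: eliminating its row and column leaves {1, 6}.
Row 2, column 5: eliminating its row and column leaves {1, 6}.
Row 3, column 4: eliminating its row and column leaves {6}.
Row 4, column 1: eliminating its row and column leaves {1, 6}.
Row 4, column 5: eliminating its row and column leaves {1, 6}.
Enumerating the assignments across these blanks that avoid any row or column repeat gives 2 completions.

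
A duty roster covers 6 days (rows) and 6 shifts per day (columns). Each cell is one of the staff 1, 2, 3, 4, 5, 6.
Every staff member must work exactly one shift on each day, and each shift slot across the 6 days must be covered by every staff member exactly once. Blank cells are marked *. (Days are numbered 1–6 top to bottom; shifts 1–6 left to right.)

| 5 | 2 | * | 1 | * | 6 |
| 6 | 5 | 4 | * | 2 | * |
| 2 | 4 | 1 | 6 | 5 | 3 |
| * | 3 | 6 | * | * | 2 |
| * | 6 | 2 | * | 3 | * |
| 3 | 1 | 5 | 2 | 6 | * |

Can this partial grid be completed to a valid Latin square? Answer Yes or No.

Yes

No day or shift among the givens repeats a symbol, and propagating forced cells runs into no contradiction.
One valid completion exists (for instance, 5 2 3 1 4 6 / 6 5 4 3 2 1 / 2 4 1 6 5 3 / 4 3 6 5 1 2 / 1 6 2 4 3 5 / 3 1 5 2 6 4).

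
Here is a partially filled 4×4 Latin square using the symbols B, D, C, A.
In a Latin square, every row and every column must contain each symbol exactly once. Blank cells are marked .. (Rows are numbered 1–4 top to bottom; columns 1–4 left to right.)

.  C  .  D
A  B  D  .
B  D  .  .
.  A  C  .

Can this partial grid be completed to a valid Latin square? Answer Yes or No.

No

Row 1, column 1: row 1 together with column 1 already contain {B, D, C, A} — every symbol — so nothing can go there. The grid has no valid completion.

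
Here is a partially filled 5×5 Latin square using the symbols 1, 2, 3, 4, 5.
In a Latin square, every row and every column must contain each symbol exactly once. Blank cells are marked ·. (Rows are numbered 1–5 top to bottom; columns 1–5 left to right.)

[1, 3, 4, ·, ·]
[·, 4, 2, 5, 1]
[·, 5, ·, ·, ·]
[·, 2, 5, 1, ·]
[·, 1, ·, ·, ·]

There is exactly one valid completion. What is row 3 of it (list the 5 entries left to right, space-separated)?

2 5 1 3 4

Row 1, column 4: row 1 has {1, 3, 4} and column 4 has {1, 5}, leaving only 2.
Row 1, column 5: row 1 has {1, 2, 3, 4} and column 5 has {1}, leaving only 5.
Row 2, column 1: row 2 has {1, 2, 4, 5} and column 1 has {1}, leaving only 3.
Row 4, column 1: row 4 has {1, 2, 5} and column 1 has {1, 3}, leaving only 4.
Row 3, column 1: row 3 has {5} and column 1 has {1, 3, 4}, leaving only 2.
Row 4, column 5: row 4 has {1, 2, 4, 5} and column 5 has {1, 5}, leaving only 3.
Row 3, column 5: row 3 has {2, 5} and column 5 has {1, 3, 5}, leaving only 4.
Row 3, column 4: row 3 has {2, 4, 5} and column 4 has {1, 2, 5}, leaving only 3.
Row 3, column 3: row 3 has {2, 3, 4, 5} and column 3 has {2, 4, 5}, leaving only 1.
So row 3 reads: 2 5 1 3 4.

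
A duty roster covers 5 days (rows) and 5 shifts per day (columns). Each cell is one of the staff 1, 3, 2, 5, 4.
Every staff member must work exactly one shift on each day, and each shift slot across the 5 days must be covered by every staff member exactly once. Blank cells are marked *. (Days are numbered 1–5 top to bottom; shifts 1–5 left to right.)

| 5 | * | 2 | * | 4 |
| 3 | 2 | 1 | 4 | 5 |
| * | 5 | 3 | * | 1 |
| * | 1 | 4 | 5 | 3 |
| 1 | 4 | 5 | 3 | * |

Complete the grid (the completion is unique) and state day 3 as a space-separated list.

Day 3, shift 4: day 3 has {1, 3, 5} and shift 4 has {3, 5, 4}, leaving only 2.
Day 3, shift 1: day 3 has {1, 3, 2, 5} and shift 1 has {1, 3, 5}, leaving only 4.
So day 3 reads: 4 5 3 2 1.

4 5 3 2 1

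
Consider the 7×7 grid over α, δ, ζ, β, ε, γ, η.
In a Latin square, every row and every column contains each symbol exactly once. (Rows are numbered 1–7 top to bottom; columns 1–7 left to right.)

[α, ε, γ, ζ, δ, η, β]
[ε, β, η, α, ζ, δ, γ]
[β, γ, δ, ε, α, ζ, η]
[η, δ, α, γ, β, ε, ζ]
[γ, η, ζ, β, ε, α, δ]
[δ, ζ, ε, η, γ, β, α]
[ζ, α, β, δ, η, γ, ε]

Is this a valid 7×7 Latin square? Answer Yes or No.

Yes

Each row is a permutation of the 7 symbols, and so is each column.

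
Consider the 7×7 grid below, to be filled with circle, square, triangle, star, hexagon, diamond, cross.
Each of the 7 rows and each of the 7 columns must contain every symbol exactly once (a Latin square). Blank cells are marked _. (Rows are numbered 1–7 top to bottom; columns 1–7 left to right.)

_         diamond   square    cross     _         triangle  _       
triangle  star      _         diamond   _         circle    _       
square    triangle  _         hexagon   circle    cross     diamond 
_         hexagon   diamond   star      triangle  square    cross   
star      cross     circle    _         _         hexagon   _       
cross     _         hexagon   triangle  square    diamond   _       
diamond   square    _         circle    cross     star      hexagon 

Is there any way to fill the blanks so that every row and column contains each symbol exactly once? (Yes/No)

No row or column among the givens repeats a symbol, and propagating forced cells runs into no contradiction.
One valid completion exists (for instance, hexagon diamond square cross star triangle circle / triangle star cross diamond hexagon circle square / square triangle star hexagon circle cross diamond / circle hexagon diamond star triangle square cross / star cross circle square diamond hexagon triangle / cross circle hexagon triangle square diamond star / diamond square triangle circle cross star hexagon).

Yes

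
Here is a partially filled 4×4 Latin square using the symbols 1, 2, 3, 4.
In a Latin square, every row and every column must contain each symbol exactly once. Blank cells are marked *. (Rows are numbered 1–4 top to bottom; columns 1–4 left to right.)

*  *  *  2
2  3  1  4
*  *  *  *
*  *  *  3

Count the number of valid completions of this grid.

4

Row 1, column 1: eliminating its row and column leaves {1, 3, 4}.
Row 1, column 2: eliminating its row and column leaves {1, 4}.
Row 1, column 3: eliminating its row and column leaves {3, 4}.
Row 3, column 1: eliminating its row and column leaves {1, 3, 4}.
Row 3, column 2: eliminating its row and column leaves {1, 2, 4}.
Row 3, column 3: eliminating its row and column leaves {2, 3, 4}.
Row 3, column 4: eliminating its row and column leaves {1}.
Row 4, column 1: eliminating its row and column leaves {1, 4}.
Row 4, column 2: eliminating its row and column leaves {1, 2, 4}.
Row 4, column 3: eliminating its row and column leaves {2, 4}.
Enumerating the assignments across these blanks that avoid any row or column repeat gives 4 completions.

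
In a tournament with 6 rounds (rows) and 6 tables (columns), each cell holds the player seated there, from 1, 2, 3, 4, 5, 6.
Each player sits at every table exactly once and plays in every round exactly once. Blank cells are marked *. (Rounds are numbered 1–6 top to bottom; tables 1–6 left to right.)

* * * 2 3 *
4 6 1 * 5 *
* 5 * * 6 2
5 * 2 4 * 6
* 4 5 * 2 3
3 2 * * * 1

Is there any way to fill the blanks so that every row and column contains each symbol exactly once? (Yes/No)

Round 2, table 6: round 2 together with table 6 already contain {1, 2, 3, 4, 5, 6} — every symbol — so nothing can go there. The grid has no valid completion.

No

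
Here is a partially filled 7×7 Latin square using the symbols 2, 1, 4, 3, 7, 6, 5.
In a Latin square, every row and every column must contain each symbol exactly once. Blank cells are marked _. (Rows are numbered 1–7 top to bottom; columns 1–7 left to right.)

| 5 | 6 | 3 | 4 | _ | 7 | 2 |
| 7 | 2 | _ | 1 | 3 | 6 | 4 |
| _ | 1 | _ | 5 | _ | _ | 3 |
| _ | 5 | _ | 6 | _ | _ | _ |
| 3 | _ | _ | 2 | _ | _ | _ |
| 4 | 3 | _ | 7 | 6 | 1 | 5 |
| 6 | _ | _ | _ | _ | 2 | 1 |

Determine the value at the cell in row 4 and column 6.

3

Row 1, column 5: row 1 has {2, 4, 3, 7, 6, 5} and column 5 has {3, 6}, leaving only 1.
Row 2, column 3: row 2 has {2, 1, 4, 3, 7, 6} and column 3 has {3}, leaving only 5.
Row 3, column 1: row 3 has {1, 3, 5} and column 1 has {4, 3, 7, 6, 5}, leaving only 2.
Row 3, column 6: row 3 has {2, 1, 3, 5} and column 6 has {2, 1, 7, 6}, leaving only 4.
Row 4 already has {6, 5} and column 6 already has {2, 1, 4, 7, 6}, so row 4, column 6 must be 3.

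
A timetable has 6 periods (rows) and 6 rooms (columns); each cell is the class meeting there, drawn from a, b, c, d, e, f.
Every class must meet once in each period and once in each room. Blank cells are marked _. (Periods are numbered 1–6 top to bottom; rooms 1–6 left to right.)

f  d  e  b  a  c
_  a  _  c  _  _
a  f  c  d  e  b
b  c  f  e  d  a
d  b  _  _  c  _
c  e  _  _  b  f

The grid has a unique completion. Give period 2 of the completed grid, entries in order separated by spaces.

e a b c f d

Period 2, room 1: period 2 has {a, c} and room 1 has {a, b, c, d, f}, leaving only e.
Period 2, room 5: period 2 has {a, c, e} and room 5 has {a, b, c, d, e}, leaving only f.
Period 2, room 6: period 2 has {a, c, e, f} and room 6 has {a, b, c, f}, leaving only d.
Period 2, room 3: period 2 has {a, c, d, e, f} and room 3 has {c, e, f}, leaving only b.
So period 2 reads: e a b c f d.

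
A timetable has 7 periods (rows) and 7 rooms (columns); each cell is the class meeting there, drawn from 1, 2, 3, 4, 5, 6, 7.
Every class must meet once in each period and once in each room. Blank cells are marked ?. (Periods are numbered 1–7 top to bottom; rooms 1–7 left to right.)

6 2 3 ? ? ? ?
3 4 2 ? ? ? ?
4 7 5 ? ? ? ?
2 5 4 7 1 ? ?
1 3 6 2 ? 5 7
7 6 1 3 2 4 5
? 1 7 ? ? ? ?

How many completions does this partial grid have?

8

Period 1, room 4: eliminating its period and room leaves {1, 4, 5}.
Period 1, room 5: eliminating its period and room leaves {4, 5, 7}.
Period 1, room 6: eliminating its period and room leaves {1, 7}.
Period 1, room 7: eliminating its period and room leaves {1, 4}.
Period 2, room 4: eliminating its period and room leaves {1, 5, 6}.
Period 2, room 5: eliminating its period and room leaves {5, 6, 7}.
Period 2, room 6: eliminating its period and room leaves {1, 6, 7}.
Period 2, room 7: eliminating its period and room leaves {1, 6}.
Period 3, room 4: eliminating its period and room leaves {1, 6}.
Period 3, room 5: eliminating its period and room leaves {3, 6}.
Period 3, room 6: eliminating its period and room leaves {1, 2, 3, 6}.
Period 3, room 7: eliminating its period and room leaves {1, 2, 3, 6}.
Period 4, room 6: eliminating its period and room leaves {3, 6}.
Period 4, room 7: eliminating its period and room leaves {3, 6}.
Period 5, room 5: eliminating its period and room leaves {4}.
Period 7, room 1: eliminating its period and room leaves {5}.
Period 7, room 4: eliminating its period and room leaves {4, 5, 6}.
Period 7, room 5: eliminating its period and room leaves {3, 4, 5, 6}.
Period 7, room 6: eliminating its period and room leaves {2, 3, 6}.
Period 7, room 7: eliminating its period and room leaves {2, 3, 4, 6}.
Enumerating the assignments across these blanks that avoid any period or room repeat gives 8 completions.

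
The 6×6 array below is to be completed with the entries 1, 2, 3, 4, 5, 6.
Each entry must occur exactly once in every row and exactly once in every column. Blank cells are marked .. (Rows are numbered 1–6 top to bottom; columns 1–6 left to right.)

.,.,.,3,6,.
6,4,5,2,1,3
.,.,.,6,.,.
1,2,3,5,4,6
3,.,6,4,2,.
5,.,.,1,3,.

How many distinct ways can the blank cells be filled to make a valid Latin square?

6

Row 1, column 1: eliminating its row and column leaves {2, 4}.
Row 1, column 2: eliminating its row and column leaves {1, 5}.
Row 1, column 3: eliminating its row and column leaves {1, 2, 4}.
Row 1, column 6: eliminating its row and column leaves {1, 2, 4, 5}.
Row 3, column 1: eliminating its row and column leaves {2, 4}.
Row 3, column 2: eliminating its row and column leaves {1, 3, 5}.
Row 3, column 3: eliminating its row and column leaves {1, 2, 4}.
Row 3, column 5: eliminating its row and column leaves {5}.
Row 3, column 6: eliminating its row and column leaves {1, 2, 4, 5}.
Row 5, column 2: eliminating its row and column leaves {1, 5}.
Row 5, column 6: eliminating its row and column leaves {1, 5}.
Row 6, column 2: eliminating its row and column leaves {6}.
Row 6, column 3: eliminating its row and column leaves {2, 4}.
Row 6, column 6: eliminating its row and column leaves {2, 4}.
Enumerating the assignments across these blanks that avoid any row or column repeat gives 6 completions.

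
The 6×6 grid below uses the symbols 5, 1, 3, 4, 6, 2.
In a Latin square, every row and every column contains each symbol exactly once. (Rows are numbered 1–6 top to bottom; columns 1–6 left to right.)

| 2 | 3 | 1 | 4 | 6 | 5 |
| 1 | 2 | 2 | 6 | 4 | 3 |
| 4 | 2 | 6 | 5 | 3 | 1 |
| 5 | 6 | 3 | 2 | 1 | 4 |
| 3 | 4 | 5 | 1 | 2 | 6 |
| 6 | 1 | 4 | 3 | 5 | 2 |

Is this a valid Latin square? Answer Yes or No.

No

Column 2 contains 2 twice (at rows 2 and 3), so it is not a permutation.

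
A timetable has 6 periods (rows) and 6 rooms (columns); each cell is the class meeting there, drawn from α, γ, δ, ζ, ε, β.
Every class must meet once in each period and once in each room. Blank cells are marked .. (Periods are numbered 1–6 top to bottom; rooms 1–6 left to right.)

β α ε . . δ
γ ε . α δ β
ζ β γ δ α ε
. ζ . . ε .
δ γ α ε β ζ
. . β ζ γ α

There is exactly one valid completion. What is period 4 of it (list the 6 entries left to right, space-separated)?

α ζ δ β ε γ

Period 4, room 1: period 4 has {ζ, ε} and room 1 has {γ, δ, ζ, β}, leaving only α.
Period 4, room 3: period 4 has {α, ζ, ε} and room 3 has {α, γ, ε, β}, leaving only δ.
Period 4, room 6: period 4 has {α, δ, ζ, ε} and room 6 has {α, δ, ζ, ε, β}, leaving only γ.
Period 4, room 4: period 4 has {α, γ, δ, ζ, ε} and room 4 has {α, δ, ζ, ε}, leaving only β.
So period 4 reads: α ζ δ β ε γ.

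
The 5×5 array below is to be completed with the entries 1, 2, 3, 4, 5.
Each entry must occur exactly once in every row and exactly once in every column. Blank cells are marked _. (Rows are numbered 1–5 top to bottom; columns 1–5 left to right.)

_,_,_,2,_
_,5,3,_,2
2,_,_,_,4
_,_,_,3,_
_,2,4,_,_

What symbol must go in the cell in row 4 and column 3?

2

Row 4, column 3 is narrowed to {1, 2, 5}.
If it were 1, then row 3, column 3 would be left with no valid symbol.
If it were 5, then row 3, column 3 would be left with no valid symbol.
So row 4, column 3 must be 2.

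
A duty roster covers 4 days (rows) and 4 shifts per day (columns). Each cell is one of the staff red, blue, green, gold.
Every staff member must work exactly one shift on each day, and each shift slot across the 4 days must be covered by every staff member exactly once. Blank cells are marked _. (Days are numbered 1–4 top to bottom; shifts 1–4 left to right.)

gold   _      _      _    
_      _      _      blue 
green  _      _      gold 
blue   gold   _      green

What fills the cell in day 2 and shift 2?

Day 1, shift 4: day 1 has {gold} and shift 4 has {blue, green, gold}, leaving only red.
Day 2, shift 1: day 2 has {blue} and shift 1 has {blue, green, gold}, leaving only red.
Day 2 already has {red, blue} and shift 2 already has {gold}, so day 2, shift 2 must be green.

green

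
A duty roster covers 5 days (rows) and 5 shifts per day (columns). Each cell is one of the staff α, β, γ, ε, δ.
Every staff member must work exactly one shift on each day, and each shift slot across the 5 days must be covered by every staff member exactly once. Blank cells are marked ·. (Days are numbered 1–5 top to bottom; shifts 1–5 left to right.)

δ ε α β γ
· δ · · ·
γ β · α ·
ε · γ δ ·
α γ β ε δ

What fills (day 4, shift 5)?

Day 2, shift 1: day 2 has {δ} and shift 1 has {α, γ, ε, δ}, leaving only β.
Day 2, shift 3: day 2 has {β, δ} and shift 3 has {α, β, γ}, leaving only ε.
Day 2, shift 4: day 2 has {β, ε, δ} and shift 4 has {α, β, ε, δ}, leaving only γ.
Day 2, shift 5: day 2 has {β, γ, ε, δ} and shift 5 has {γ, δ}, leaving only α.
Day 4 already has {γ, ε, δ} and shift 5 already has {α, γ, δ}, so day 4, shift 5 must be β.

β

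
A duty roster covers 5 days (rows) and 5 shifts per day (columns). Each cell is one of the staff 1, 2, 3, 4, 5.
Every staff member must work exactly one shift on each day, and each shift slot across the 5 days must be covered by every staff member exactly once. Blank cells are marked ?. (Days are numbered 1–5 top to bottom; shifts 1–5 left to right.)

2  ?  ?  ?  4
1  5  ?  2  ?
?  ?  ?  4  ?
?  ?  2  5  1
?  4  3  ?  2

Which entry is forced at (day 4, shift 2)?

Day 4 already has {1, 2, 5} and shift 2 already has {4, 5}, so day 4, shift 2 must be 3.

3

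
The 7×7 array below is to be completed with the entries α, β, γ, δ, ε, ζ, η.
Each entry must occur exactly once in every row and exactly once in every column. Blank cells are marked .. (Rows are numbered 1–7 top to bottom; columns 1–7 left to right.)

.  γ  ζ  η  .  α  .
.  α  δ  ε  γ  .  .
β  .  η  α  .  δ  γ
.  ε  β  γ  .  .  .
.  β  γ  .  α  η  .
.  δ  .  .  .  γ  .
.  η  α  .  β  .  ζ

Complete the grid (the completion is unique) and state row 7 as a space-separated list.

Row 7, column 4: row 7 has {α, β, ζ, η} and column 4 has {α, γ, ε, η}, leaving only δ.
Row 7, column 6: row 7 has {α, β, δ, ζ, η} and column 6 has {α, γ, δ, η}, leaving only ε.
Row 7, column 1: row 7 has {α, β, δ, ε, ζ, η} and column 1 has {β}, leaving only γ.
So row 7 reads: γ η α δ β ε ζ.

γ η α δ β ε ζ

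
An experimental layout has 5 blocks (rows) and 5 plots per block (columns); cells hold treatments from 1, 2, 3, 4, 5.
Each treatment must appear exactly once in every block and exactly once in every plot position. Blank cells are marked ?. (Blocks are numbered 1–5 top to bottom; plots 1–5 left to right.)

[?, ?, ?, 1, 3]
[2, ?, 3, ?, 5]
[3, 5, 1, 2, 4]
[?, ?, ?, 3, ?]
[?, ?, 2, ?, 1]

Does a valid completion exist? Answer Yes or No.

No block or plot among the givens repeats a symbol, and propagating forced cells runs into no contradiction.
One valid completion exists (for instance, 5 2 4 1 3 / 2 1 3 4 5 / 3 5 1 2 4 / 1 4 5 3 2 / 4 3 2 5 1).

Yes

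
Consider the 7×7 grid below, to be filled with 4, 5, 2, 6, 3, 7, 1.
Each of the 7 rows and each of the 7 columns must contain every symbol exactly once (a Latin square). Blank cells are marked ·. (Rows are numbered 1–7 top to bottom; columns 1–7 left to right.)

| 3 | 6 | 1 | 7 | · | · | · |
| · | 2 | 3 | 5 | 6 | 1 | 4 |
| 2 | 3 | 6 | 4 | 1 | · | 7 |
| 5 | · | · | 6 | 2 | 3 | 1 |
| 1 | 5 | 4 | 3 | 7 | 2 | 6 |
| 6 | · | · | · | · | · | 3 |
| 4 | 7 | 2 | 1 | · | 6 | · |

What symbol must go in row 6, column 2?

1

Row 2, column 1: row 2 has {4, 5, 2, 6, 3, 1} and column 1 has {4, 5, 2, 6, 3, 1}, leaving only 7.
Row 3, column 6: row 3 has {4, 2, 6, 3, 7, 1} and column 6 has {2, 6, 3, 1}, leaving only 5.
Row 1, column 6: row 1 has {6, 3, 7, 1} and column 6 has {5, 2, 6, 3, 1}, leaving only 4.
Row 1, column 5: row 1 has {4, 6, 3, 7, 1} and column 5 has {2, 6, 7, 1}, leaving only 5.
Row 1, column 7: row 1 has {4, 5, 6, 3, 7, 1} and column 7 has {4, 6, 3, 7, 1}, leaving only 2.
Row 4, column 2: row 4 has {5, 2, 6, 3, 1} and column 2 has {5, 2, 6, 3, 7}, leaving only 4.
Row 6 already has {6, 3} and column 2 already has {4, 5, 2, 6, 3, 7}, so row 6, column 2 must be 1.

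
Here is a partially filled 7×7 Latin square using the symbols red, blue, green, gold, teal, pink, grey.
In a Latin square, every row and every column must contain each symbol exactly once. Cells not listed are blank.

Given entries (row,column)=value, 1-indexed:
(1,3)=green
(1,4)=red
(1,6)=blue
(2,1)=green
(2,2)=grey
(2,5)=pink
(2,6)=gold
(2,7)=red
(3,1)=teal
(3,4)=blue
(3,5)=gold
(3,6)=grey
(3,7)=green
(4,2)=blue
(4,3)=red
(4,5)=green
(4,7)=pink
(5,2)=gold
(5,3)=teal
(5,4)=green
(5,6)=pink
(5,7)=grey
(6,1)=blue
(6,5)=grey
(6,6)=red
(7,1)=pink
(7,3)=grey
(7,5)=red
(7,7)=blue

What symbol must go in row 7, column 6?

Row 1, column 5: row 1 has {red, blue, green} and column 5 has {red, green, gold, pink, grey}, leaving only teal.
Row 1, column 2: row 1 has {red, blue, green, teal} and column 2 has {blue, gold, grey}, leaving only pink.
Row 1, column 7: row 1 has {red, blue, green, teal, pink} and column 7 has {red, blue, green, pink, grey}, leaving only gold.
Row 1, column 1: row 1 has {red, blue, green, gold, teal, pink} and column 1 has {blue, green, teal, pink}, leaving only grey.
Row 2, column 3: row 2 has {red, green, gold, pink, grey} and column 3 has {red, green, teal, grey}, leaving only blue.
Row 2, column 4: row 2 has {red, blue, green, gold, pink, grey} and column 4 has {red, blue, green}, leaving only teal.
Row 3, column 2: row 3 has {blue, green, gold, teal, grey} and column 2 has {blue, gold, pink, grey}, leaving only red.
Row 3, column 3: row 3 has {red, blue, green, gold, teal, grey} and column 3 has {red, blue, green, teal, grey}, leaving only pink.
Row 4, column 1: row 4 has {red, blue, green, pink} and column 1 has {blue, green, teal, pink, grey}, leaving only gold.
Row 4, column 4: row 4 has {red, blue, green, gold, pink} and column 4 has {red, blue, green, teal}, leaving only grey.
Row 4, column 6: row 4 has {red, blue, green, gold, pink, grey} and column 6 has {red, blue, gold, pink, grey}, leaving only teal.
Row 7 already has {red, blue, pink, grey} and column 6 already has {red, blue, gold, teal, pink, grey}, so row 7, column 6 must be green.

green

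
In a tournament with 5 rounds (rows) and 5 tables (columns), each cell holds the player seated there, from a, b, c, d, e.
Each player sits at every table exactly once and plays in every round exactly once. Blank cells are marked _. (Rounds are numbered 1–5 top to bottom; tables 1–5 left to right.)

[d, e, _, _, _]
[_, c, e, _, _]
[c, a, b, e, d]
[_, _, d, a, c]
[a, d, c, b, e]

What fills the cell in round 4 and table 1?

e

Round 1, table 3: round 1 has {d, e} and table 3 has {b, c, d, e}, leaving only a.
Round 1, table 4: round 1 has {a, d, e} and table 4 has {a, b, e}, leaving only c.
Round 1, table 5: round 1 has {a, c, d, e} and table 5 has {c, d, e}, leaving only b.
Round 2, table 1: round 2 has {c, e} and table 1 has {a, c, d}, leaving only b.
Round 4 already has {a, c, d} and table 1 already has {a, b, c, d}, so round 4, table 1 must be e.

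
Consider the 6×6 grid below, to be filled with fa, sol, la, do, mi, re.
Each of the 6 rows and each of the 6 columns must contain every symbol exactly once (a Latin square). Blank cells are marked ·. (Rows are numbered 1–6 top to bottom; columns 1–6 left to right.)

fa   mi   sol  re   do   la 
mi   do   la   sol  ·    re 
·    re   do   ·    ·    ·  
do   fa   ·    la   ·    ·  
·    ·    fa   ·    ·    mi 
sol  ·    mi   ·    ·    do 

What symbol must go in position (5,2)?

Row 2, column 5: row 2 has {sol, la, do, mi, re} and column 5 has {do}, leaving only fa.
Row 3, column 1: row 3 has {do, re} and column 1 has {fa, sol, do, mi}, leaving only la.
Row 4, column 3: row 4 has {fa, la, do} and column 3 has {fa, sol, la, do, mi}, leaving only re.
Row 4, column 6: row 4 has {fa, la, do, re} and column 6 has {la, do, mi, re}, leaving only sol.
Row 3, column 6: row 3 has {la, do, re} and column 6 has {sol, la, do, mi, re}, leaving only fa.
Row 3, column 4: row 3 has {fa, la, do, re} and column 4 has {sol, la, re}, leaving only mi.
Row 3, column 5: row 3 has {fa, la, do, mi, re} and column 5 has {fa, do}, leaving only sol.
Row 4, column 5: row 4 has {fa, sol, la, do, re} and column 5 has {fa, sol, do}, leaving only mi.
Row 5, column 1: row 5 has {fa, mi} and column 1 has {fa, sol, la, do, mi}, leaving only re.
Row 5, column 4: row 5 has {fa, mi, re} and column 4 has {sol, la, mi, re}, leaving only do.
Row 5, column 5: row 5 has {fa, do, mi, re} and column 5 has {fa, sol, do, mi}, leaving only la.
Row 5 already has {fa, la, do, mi, re} and column 2 already has {fa, do, mi, re}, so row 5, column 2 must be sol.

sol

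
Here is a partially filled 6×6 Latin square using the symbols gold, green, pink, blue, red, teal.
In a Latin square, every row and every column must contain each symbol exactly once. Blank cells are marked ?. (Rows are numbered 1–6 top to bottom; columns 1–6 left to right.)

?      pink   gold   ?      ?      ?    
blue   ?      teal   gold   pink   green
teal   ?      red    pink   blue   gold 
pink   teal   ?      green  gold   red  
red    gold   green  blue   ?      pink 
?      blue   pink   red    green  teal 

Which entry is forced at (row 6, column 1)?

gold

Row 6 already has {green, pink, blue, red, teal} and column 1 already has {pink, blue, red, teal}, so row 6, column 1 must be gold.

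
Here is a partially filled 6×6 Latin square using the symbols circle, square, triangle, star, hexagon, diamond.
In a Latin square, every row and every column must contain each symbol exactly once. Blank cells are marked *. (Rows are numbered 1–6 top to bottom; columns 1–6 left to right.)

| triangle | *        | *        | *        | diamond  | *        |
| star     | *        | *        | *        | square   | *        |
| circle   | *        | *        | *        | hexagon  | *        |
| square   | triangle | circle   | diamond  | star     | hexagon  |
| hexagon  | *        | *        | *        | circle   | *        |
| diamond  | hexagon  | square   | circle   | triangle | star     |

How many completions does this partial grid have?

Row 1, column 2: eliminating its row and column leaves {circle, square, star}.
Row 1, column 3: eliminating its row and column leaves {star, hexagon}.
Row 1, column 4: eliminating its row and column leaves {square, star, hexagon}.
Row 1, column 6: eliminating its row and column leaves {circle, square}.
Row 2, column 2: eliminating its row and column leaves {circle, diamond}.
Row 2, column 3: eliminating its row and column leaves {triangle, hexagon, diamond}.
Row 2, column 4: eliminating its row and column leaves {triangle, hexagon}.
Row 2, column 6: eliminating its row and column leaves {circle, triangle, diamond}.
Row 3, column 2: eliminating its row and column leaves {square, star, diamond}.
Row 3, column 3: eliminating its row and column leaves {triangle, star, diamond}.
Row 3, column 4: eliminating its row and column leaves {square, triangle, star}.
Row 3, column 6: eliminating its row and column leaves {square, triangle, diamond}.
Row 5, column 2: eliminating its row and column leaves {square, star, diamond}.
Row 5, column 3: eliminating its row and column leaves {triangle, star, diamond}.
Row 5, column 4: eliminating its row and column leaves {square, triangle, star}.
Row 5, column 6: eliminating its row and column leaves {square, triangle, diamond}.
Enumerating the assignments across these blanks that avoid any row or column repeat gives 20 completions.

20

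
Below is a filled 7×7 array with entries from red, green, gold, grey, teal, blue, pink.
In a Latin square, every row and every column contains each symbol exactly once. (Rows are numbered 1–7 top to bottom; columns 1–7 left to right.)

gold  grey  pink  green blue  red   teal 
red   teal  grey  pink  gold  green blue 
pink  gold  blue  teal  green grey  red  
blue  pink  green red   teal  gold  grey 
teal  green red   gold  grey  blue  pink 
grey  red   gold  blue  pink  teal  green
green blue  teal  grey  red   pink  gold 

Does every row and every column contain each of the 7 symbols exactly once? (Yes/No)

Yes

Each row is a permutation of the 7 symbols, and so is each column.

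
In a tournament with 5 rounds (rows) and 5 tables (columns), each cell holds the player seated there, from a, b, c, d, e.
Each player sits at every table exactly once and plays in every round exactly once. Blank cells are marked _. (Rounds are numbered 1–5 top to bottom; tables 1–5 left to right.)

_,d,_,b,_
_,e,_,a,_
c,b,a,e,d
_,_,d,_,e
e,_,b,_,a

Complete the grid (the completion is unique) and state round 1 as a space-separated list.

Round 1, table 1: round 1 has {b, d} and table 1 has {c, e}, leaving only a.
Round 1, table 5: round 1 has {a, b, d} and table 5 has {a, d, e}, leaving only c.
Round 1, table 3: round 1 has {a, b, c, d} and table 3 has {a, b, d}, leaving only e.
So round 1 reads: a d e b c.

a d e b c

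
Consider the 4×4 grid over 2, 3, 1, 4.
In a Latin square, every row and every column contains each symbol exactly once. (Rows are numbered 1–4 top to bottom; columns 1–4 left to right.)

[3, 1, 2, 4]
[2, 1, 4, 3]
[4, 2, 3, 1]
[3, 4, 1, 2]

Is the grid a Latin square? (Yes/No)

Every row is a permutation, but column 2 contains 1 twice (at rows 1 and 2).

No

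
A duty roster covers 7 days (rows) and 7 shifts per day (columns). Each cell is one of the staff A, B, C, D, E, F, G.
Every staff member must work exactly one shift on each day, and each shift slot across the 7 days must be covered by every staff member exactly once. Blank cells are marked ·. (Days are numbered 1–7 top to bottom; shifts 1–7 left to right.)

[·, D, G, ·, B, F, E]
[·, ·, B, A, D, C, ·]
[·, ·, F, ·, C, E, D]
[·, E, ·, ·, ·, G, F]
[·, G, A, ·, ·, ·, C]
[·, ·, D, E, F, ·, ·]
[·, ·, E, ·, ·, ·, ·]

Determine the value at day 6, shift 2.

C

Day 1, shift 4: day 1 has {B, D, E, F, G} and shift 4 has {A, E}, leaving only C.
Day 1, shift 1: day 1 has {B, C, D, E, F, G} and shift 1 has {}, leaving only A.
Day 2, shift 2: day 2 has {A, B, C, D} and shift 2 has {D, E, G}, leaving only F.
Day 2, shift 7: day 2 has {A, B, C, D, F} and shift 7 has {C, D, E, F}, leaving only G.
Day 2, shift 1: day 2 has {A, B, C, D, F, G} and shift 1 has {A}, leaving only E.
Day 4, shift 3: day 4 has {E, F, G} and shift 3 has {A, B, D, E, F, G}, leaving only C.
Day 4, shift 5: day 4 has {C, E, F, G} and shift 5 has {B, C, D, F}, leaving only A.
Day 5, shift 5: day 5 has {A, C, G} and shift 5 has {A, B, C, D, F}, leaving only E.
Day 7, shift 5: day 7 has {E} and shift 5 has {A, B, C, D, E, F}, leaving only G.
Day 6, shift 2 is narrowed to {A, B, C}.
If it were A, then day 3, shift 4 would be left with no valid symbol.
If it were B, then day 6, shift 7 would be left with no valid symbol.
So day 6, shift 2 must be C.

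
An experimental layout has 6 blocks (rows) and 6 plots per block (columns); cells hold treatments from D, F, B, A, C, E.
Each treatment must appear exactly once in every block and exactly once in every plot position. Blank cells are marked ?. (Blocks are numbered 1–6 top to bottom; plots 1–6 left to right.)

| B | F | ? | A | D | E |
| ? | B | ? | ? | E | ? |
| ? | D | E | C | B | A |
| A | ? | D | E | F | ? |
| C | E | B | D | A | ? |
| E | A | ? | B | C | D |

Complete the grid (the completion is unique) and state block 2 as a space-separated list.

D B A F E C

Block 2, plot 4: block 2 has {B, E} and plot 4 has {D, B, A, C, E}, leaving only F.
Block 2, plot 1: block 2 has {F, B, E} and plot 1 has {B, A, C, E}, leaving only D.
Block 2, plot 6: block 2 has {D, F, B, E} and plot 6 has {D, A, E}, leaving only C.
Block 2, plot 3: block 2 has {D, F, B, C, E} and plot 3 has {D, B, E}, leaving only A.
So block 2 reads: D B A F E C.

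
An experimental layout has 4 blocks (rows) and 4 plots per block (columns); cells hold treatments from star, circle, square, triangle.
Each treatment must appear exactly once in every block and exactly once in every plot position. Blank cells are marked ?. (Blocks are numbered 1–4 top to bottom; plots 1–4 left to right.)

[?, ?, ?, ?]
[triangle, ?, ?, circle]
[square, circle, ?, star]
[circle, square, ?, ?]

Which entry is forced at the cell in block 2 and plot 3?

Block 1, plot 1: block 1 has {} and plot 1 has {circle, square, triangle}, leaving only star.
Block 1, plot 2: block 1 has {star} and plot 2 has {circle, square}, leaving only triangle.
Block 1, plot 4: block 1 has {star, triangle} and plot 4 has {star, circle}, leaving only square.
Block 1, plot 3: block 1 has {star, square, triangle} and plot 3 has {}, leaving only circle.
Block 2, plot 2: block 2 has {circle, triangle} and plot 2 has {circle, square, triangle}, leaving only star.
Block 2 already has {star, circle, triangle} and plot 3 already has {circle}, so block 2, plot 3 must be square.

square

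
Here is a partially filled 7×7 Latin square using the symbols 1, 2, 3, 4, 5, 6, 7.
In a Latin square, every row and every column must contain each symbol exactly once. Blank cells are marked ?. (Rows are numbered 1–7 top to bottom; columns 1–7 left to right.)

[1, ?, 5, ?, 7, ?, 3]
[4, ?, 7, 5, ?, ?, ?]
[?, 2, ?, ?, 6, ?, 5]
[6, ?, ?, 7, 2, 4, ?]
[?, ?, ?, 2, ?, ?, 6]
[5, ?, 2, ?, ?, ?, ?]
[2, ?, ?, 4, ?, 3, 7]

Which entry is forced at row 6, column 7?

4

Row 1, column 4: row 1 has {1, 3, 5, 7} and column 4 has {2, 4, 5, 7}, leaving only 6.
Row 1, column 2: row 1 has {1, 3, 5, 6, 7} and column 2 has {2}, leaving only 4.
Row 1, column 6: row 1 has {1, 3, 4, 5, 6, 7} and column 6 has {3, 4}, leaving only 2.
Row 4, column 7: row 4 has {2, 4, 6, 7} and column 7 has {3, 5, 6, 7}, leaving only 1.
Row 6 already has {2, 5} and column 7 already has {1, 3, 5, 6, 7}, so row 6, column 7 must be 4.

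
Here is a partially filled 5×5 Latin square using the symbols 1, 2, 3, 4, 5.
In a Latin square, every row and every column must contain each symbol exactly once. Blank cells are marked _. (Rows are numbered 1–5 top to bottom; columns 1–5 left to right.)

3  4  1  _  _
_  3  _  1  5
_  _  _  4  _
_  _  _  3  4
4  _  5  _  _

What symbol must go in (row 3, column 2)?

Row 1, column 5: row 1 has {1, 3, 4} and column 5 has {4, 5}, leaving only 2.
Row 1, column 4: row 1 has {1, 2, 3, 4} and column 4 has {1, 3, 4}, leaving only 5.
Row 2, column 1: row 2 has {1, 3, 5} and column 1 has {3, 4}, leaving only 2.
Row 2, column 3: row 2 has {1, 2, 3, 5} and column 3 has {1, 5}, leaving only 4.
Row 4, column 3: row 4 has {3, 4} and column 3 has {1, 4, 5}, leaving only 2.
Row 3, column 3: row 3 has {4} and column 3 has {1, 2, 4, 5}, leaving only 3.
Row 3, column 5: row 3 has {3, 4} and column 5 has {2, 4, 5}, leaving only 1.
Row 3, column 1: row 3 has {1, 3, 4} and column 1 has {2, 3, 4}, leaving only 5.
Row 3 already has {1, 3, 4, 5} and column 2 already has {3, 4}, so row 3, column 2 must be 2.

2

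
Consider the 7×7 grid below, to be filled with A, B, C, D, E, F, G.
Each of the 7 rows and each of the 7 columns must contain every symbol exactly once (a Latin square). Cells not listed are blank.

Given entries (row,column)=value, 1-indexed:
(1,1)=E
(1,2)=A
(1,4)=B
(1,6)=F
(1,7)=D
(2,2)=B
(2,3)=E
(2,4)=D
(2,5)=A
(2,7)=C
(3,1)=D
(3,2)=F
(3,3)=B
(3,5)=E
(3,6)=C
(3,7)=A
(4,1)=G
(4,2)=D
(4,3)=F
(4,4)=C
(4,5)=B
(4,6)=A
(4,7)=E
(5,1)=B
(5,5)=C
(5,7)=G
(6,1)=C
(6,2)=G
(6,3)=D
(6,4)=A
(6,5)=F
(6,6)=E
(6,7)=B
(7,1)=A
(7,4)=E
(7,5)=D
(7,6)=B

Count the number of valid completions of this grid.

1

Row 1, column 3: eliminating its row and column leaves {C, G}.
Row 1, column 5: eliminating its row and column leaves {G}.
Row 2, column 1: eliminating its row and column leaves {F}.
Row 2, column 6: eliminating its row and column leaves {G}.
Row 3, column 4: eliminating its row and column leaves {G}.
Row 5, column 2: eliminating its row and column leaves {E}.
Row 5, column 3: eliminating its row and column leaves {A}.
Row 5, column 4: eliminating its row and column leaves {F}.
Row 5, column 6: eliminating its row and column leaves {D}.
Row 7, column 2: eliminating its row and column leaves {C}.
Row 7, column 3: eliminating its row and column leaves {C, G}.
Row 7, column 7: eliminating its row and column leaves {F}.
Only one assignment across all blanks avoids any row or column repeat, giving 1 completion.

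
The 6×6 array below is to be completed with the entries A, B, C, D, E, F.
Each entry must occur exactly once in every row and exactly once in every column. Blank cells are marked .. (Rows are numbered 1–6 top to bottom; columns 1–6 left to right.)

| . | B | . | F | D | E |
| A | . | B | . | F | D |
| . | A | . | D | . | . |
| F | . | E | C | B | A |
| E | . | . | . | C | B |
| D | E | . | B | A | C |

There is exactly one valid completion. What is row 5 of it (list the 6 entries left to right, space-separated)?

Row 5, column 4: row 5 has {B, C, E} and column 4 has {B, C, D, F}, leaving only A.
Row 1, column 1: row 1 has {B, D, E, F} and column 1 has {A, D, E, F}, leaving only C.
Row 1, column 3: row 1 has {B, C, D, E, F} and column 3 has {B, E}, leaving only A.
Row 2, column 2: row 2 has {A, B, D, F} and column 2 has {A, B, E}, leaving only C.
Row 2, column 4: row 2 has {A, B, C, D, F} and column 4 has {A, B, C, D, F}, leaving only E.
Row 3, column 1: row 3 has {A, D} and column 1 has {A, C, D, E, F}, leaving only B.
Row 3, column 5: row 3 has {A, B, D} and column 5 has {A, B, C, D, F}, leaving only E.
Row 3, column 6: row 3 has {A, B, D, E} and column 6 has {A, B, C, D, E}, leaving only F.
Row 3, column 3: row 3 has {A, B, D, E, F} and column 3 has {A, B, E}, leaving only C.
Row 4, column 2: row 4 has {A, B, C, E, F} and column 2 has {A, B, C, E}, leaving only D.
Row 5, column 2: row 5 has {A, B, C, E} and column 2 has {A, B, C, D, E}, leaving only F.
Row 5, column 3: row 5 has {A, B, C, E, F} and column 3 has {A, B, C, E}, leaving only D.
So row 5 reads: E F D A C B.

E F D A C B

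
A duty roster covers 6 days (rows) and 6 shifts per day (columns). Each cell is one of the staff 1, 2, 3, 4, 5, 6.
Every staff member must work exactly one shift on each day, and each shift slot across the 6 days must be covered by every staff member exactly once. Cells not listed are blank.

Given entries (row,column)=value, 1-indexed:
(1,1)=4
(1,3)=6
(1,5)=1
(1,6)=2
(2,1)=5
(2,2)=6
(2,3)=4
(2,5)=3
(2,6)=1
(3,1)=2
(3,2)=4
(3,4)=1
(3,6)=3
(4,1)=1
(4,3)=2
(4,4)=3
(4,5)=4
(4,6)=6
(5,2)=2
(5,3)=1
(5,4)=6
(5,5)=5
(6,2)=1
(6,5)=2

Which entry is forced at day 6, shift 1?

Day 1, shift 4: day 1 has {1, 2, 4, 6} and shift 4 has {1, 3, 6}, leaving only 5.
Day 1, shift 2: day 1 has {1, 2, 4, 5, 6} and shift 2 has {1, 2, 4, 6}, leaving only 3.
Day 2, shift 4: day 2 has {1, 3, 4, 5, 6} and shift 4 has {1, 3, 5, 6}, leaving only 2.
Day 3, shift 3: day 3 has {1, 2, 3, 4} and shift 3 has {1, 2, 4, 6}, leaving only 5.
Day 3, shift 5: day 3 has {1, 2, 3, 4, 5} and shift 5 has {1, 2, 3, 4, 5}, leaving only 6.
Day 4, shift 2: day 4 has {1, 2, 3, 4, 6} and shift 2 has {1, 2, 3, 4, 6}, leaving only 5.
Day 5, shift 1: day 5 has {1, 2, 5, 6} and shift 1 has {1, 2, 4, 5}, leaving only 3.
Day 6 already has {1, 2} and shift 1 already has {1, 2, 3, 4, 5}, so day 6, shift 1 must be 6.

6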